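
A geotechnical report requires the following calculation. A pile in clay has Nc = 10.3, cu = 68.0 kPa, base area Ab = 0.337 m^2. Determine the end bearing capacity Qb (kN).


Result: 236.03 kN

Derivation:
Using Qb = Nc * cu * Ab
Qb = 10.3 * 68.0 * 0.337
Qb = 236.03 kN


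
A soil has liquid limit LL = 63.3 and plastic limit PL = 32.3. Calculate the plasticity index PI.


Result: 31.0

Derivation:
Using PI = LL - PL
PI = 63.3 - 32.3
PI = 31.0


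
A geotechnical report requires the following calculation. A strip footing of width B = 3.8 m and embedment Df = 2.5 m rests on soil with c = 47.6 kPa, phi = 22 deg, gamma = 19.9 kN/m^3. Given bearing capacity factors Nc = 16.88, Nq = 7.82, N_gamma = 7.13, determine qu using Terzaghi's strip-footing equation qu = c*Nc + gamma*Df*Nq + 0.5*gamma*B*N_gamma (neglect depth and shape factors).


Result: 1462.12 kPa

Derivation:
Compute qu = c*Nc + gamma*Df*Nq + 0.5*gamma*B*N_gamma
Term 1: 47.6 * 16.88 = 803.488
Term 2: 19.9 * 2.5 * 7.82 = 389.045
Term 3: 0.5 * 19.9 * 3.8 * 7.13 = 269.5853
qu = 803.488 + 389.045 + 269.5853
qu = 1462.12 kPa


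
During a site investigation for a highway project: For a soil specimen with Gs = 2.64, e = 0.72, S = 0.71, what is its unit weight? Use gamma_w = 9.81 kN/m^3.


Using gamma = gamma_w * (Gs + S*e) / (1 + e)
Numerator: Gs + S*e = 2.64 + 0.71*0.72 = 3.1512
Denominator: 1 + e = 1 + 0.72 = 1.72
gamma = 9.81 * 3.1512 / 1.72
gamma = 17.973 kN/m^3


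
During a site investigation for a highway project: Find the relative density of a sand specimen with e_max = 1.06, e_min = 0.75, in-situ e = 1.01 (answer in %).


Result: 16.13 %

Derivation:
Using Dr = (e_max - e) / (e_max - e_min) * 100
e_max - e = 1.06 - 1.01 = 0.05
e_max - e_min = 1.06 - 0.75 = 0.31
Dr = 0.05 / 0.31 * 100
Dr = 16.13 %


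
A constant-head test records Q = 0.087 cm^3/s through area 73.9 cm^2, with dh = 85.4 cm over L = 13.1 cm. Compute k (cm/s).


Compute hydraulic gradient:
i = dh / L = 85.4 / 13.1 = 6.51908
Then apply Darcy's law:
k = Q / (A * i)
k = 0.087 / (73.9 * 6.51908)
k = 0.087 / 481.76
k = 0.000181 cm/s


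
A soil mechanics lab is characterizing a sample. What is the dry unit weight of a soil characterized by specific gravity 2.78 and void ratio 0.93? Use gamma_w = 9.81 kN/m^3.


Result: 14.13 kN/m^3

Derivation:
Using gamma_d = Gs * gamma_w / (1 + e)
gamma_d = 2.78 * 9.81 / (1 + 0.93)
gamma_d = 2.78 * 9.81 / 1.93
gamma_d = 14.13 kN/m^3


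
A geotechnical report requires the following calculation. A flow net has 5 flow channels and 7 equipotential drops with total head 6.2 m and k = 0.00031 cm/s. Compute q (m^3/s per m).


Result: 1.373e-05 m^3/s per m

Derivation:
Convert k to m/s for unit consistency with H:
k = 0.00031 cm/s = 0.00031 / 100 m/s = 3.1e-06 m/s
Using q = k * H * Nf / Nd
Nf / Nd = 5 / 7 = 0.7143
q = 3.1e-06 * 6.2 * 0.7143
q = 1.373e-05 m^3/s per m


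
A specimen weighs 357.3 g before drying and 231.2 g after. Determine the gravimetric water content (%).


Result: 54.54 %

Derivation:
Using w = (m_wet - m_dry) / m_dry * 100
m_wet - m_dry = 357.3 - 231.2 = 126.1 g
w = 126.1 / 231.2 * 100
w = 54.54 %


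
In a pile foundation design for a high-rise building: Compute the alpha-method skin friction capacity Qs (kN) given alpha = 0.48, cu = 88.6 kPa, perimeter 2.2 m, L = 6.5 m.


Using Qs = alpha * cu * perimeter * L
Qs = 0.48 * 88.6 * 2.2 * 6.5
Qs = 608.15 kN


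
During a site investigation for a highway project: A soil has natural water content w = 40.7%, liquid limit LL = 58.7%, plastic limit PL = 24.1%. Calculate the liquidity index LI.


Result: 0.48

Derivation:
First compute the plasticity index:
PI = LL - PL = 58.7 - 24.1 = 34.6
Then compute the liquidity index:
LI = (w - PL) / PI
LI = (40.7 - 24.1) / 34.6
LI = 0.48


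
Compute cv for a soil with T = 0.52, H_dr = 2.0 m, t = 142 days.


Using cv = T * H_dr^2 / t
H_dr^2 = 2.0^2 = 4.0
cv = 0.52 * 4.0 / 142
cv = 0.01465 m^2/day


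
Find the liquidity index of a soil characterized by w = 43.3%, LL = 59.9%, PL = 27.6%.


Result: 0.486

Derivation:
First compute the plasticity index:
PI = LL - PL = 59.9 - 27.6 = 32.3
Then compute the liquidity index:
LI = (w - PL) / PI
LI = (43.3 - 27.6) / 32.3
LI = 0.486


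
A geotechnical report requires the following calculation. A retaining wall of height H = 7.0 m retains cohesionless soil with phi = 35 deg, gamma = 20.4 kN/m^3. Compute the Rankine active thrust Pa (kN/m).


Compute active earth pressure coefficient:
Ka = tan^2(45 - phi/2) = tan^2(27.5) = 0.27099
Compute active force:
Pa = 0.5 * Ka * gamma * H^2
Pa = 0.5 * 0.27099 * 20.4 * 7.0^2
Pa = 135.44 kN/m


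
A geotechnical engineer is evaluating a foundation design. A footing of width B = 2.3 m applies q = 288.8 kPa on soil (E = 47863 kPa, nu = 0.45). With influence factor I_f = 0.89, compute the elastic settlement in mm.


Using Se = q * B * (1 - nu^2) * I_f / E
1 - nu^2 = 1 - 0.45^2 = 0.7975
Se = 288.8 * 2.3 * 0.7975 * 0.89 / 47863
Se = 0.009850 m
Convert to mm: Se = 0.009850 * 1000 = 9.85 mm


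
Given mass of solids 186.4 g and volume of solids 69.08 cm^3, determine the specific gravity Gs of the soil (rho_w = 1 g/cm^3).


Using Gs = m_s / (V_s * rho_w)
Since rho_w = 1 g/cm^3:
Gs = 186.4 / 69.08
Gs = 2.698


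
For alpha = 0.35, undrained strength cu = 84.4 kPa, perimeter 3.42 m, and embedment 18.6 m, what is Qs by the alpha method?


Using Qs = alpha * cu * perimeter * L
Qs = 0.35 * 84.4 * 3.42 * 18.6
Qs = 1879.1 kN


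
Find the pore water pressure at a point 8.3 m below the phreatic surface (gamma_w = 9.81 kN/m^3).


Result: 81.42 kPa

Derivation:
Using u = gamma_w * h_w
u = 9.81 * 8.3
u = 81.42 kPa


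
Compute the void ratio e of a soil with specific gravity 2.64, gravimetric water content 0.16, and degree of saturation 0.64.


Result: 0.66

Derivation:
Using the relation e = Gs * w / S
e = 2.64 * 0.16 / 0.64
e = 0.66


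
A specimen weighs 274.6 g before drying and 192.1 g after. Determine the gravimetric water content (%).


Result: 42.95 %

Derivation:
Using w = (m_wet - m_dry) / m_dry * 100
m_wet - m_dry = 274.6 - 192.1 = 82.5 g
w = 82.5 / 192.1 * 100
w = 42.95 %


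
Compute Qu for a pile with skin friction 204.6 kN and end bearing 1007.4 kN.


Result: 1212.0 kN

Derivation:
Using Qu = Qf + Qb
Qu = 204.6 + 1007.4
Qu = 1212.0 kN


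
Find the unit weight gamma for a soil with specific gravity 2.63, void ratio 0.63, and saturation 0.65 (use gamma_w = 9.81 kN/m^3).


Result: 18.293 kN/m^3

Derivation:
Using gamma = gamma_w * (Gs + S*e) / (1 + e)
Numerator: Gs + S*e = 2.63 + 0.65*0.63 = 3.0395
Denominator: 1 + e = 1 + 0.63 = 1.63
gamma = 9.81 * 3.0395 / 1.63
gamma = 18.293 kN/m^3


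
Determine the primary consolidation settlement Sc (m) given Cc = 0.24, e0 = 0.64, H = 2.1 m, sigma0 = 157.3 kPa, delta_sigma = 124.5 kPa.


Result: 0.0778 m

Derivation:
Using Sc = Cc * H / (1 + e0) * log10((sigma0 + delta_sigma) / sigma0)
Stress ratio = (157.3 + 124.5) / 157.3 = 1.79148
log10(1.79148) = 0.253212
Cc * H / (1 + e0) = 0.24 * 2.1 / (1 + 0.64) = 0.307317
Sc = 0.307317 * 0.253212
Sc = 0.0778 m


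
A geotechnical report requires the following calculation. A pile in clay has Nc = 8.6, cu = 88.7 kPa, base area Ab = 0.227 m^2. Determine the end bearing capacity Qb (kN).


Using Qb = Nc * cu * Ab
Qb = 8.6 * 88.7 * 0.227
Qb = 173.16 kN


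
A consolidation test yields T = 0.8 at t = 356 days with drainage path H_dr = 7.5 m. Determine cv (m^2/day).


Using cv = T * H_dr^2 / t
H_dr^2 = 7.5^2 = 56.25
cv = 0.8 * 56.25 / 356
cv = 0.1264 m^2/day


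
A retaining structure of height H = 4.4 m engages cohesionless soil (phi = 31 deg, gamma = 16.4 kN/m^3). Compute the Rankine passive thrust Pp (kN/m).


Result: 495.95 kN/m

Derivation:
Compute passive earth pressure coefficient:
Kp = tan^2(45 + phi/2) = tan^2(60.5) = 3.124035
Compute passive force:
Pp = 0.5 * Kp * gamma * H^2
Pp = 0.5 * 3.124035 * 16.4 * 4.4^2
Pp = 495.95 kN/m


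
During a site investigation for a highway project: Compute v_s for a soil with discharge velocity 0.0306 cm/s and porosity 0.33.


Using v_s = v_d / n
v_s = 0.0306 / 0.33
v_s = 0.09273 cm/s


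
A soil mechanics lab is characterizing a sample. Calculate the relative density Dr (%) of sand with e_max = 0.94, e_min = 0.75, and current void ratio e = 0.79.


Result: 78.95 %

Derivation:
Using Dr = (e_max - e) / (e_max - e_min) * 100
e_max - e = 0.94 - 0.79 = 0.15
e_max - e_min = 0.94 - 0.75 = 0.19
Dr = 0.15 / 0.19 * 100
Dr = 78.95 %


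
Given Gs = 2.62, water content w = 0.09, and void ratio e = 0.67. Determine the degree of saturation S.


Using S = Gs * w / e
S = 2.62 * 0.09 / 0.67
S = 0.3519


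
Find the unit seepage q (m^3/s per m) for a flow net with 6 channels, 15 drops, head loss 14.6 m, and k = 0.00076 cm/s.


Result: 4.438e-05 m^3/s per m

Derivation:
Convert k to m/s for unit consistency with H:
k = 0.00076 cm/s = 0.00076 / 100 m/s = 7.6e-06 m/s
Using q = k * H * Nf / Nd
Nf / Nd = 6 / 15 = 0.4
q = 7.6e-06 * 14.6 * 0.4
q = 4.438e-05 m^3/s per m


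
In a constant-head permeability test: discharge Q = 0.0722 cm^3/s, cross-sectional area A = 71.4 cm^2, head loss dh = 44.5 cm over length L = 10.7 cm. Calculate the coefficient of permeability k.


Result: 0.000243 cm/s

Derivation:
Compute hydraulic gradient:
i = dh / L = 44.5 / 10.7 = 4.15888
Then apply Darcy's law:
k = Q / (A * i)
k = 0.0722 / (71.4 * 4.15888)
k = 0.0722 / 296.944
k = 0.000243 cm/s


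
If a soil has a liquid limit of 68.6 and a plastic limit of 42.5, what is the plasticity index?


Result: 26.1

Derivation:
Using PI = LL - PL
PI = 68.6 - 42.5
PI = 26.1


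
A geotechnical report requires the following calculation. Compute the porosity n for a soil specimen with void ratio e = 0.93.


Result: 0.4819

Derivation:
Using the relation n = e / (1 + e)
n = 0.93 / (1 + 0.93)
n = 0.93 / 1.93
n = 0.4819


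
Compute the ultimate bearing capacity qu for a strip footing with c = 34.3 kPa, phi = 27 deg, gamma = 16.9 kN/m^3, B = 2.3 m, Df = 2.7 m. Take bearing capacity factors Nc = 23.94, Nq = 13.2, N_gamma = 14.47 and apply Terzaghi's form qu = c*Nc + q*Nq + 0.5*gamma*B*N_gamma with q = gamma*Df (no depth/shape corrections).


Compute qu = c*Nc + gamma*Df*Nq + 0.5*gamma*B*N_gamma
Term 1: 34.3 * 23.94 = 821.142
Term 2: 16.9 * 2.7 * 13.2 = 602.316
Term 3: 0.5 * 16.9 * 2.3 * 14.47 = 281.22445
qu = 821.142 + 602.316 + 281.22445
qu = 1704.68 kPa


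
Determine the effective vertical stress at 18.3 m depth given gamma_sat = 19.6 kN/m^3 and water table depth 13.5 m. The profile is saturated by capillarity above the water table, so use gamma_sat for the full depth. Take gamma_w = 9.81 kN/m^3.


Total stress = gamma_sat * depth
sigma = 19.6 * 18.3 = 358.68 kPa
Pore water pressure u = gamma_w * (depth - d_wt)
u = 9.81 * (18.3 - 13.5) = 47.088 kPa
Effective stress = sigma - u
sigma' = 358.68 - 47.088 = 311.59 kPa


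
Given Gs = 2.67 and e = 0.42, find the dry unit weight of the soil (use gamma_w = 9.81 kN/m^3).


Result: 18.446 kN/m^3

Derivation:
Using gamma_d = Gs * gamma_w / (1 + e)
gamma_d = 2.67 * 9.81 / (1 + 0.42)
gamma_d = 2.67 * 9.81 / 1.42
gamma_d = 18.446 kN/m^3


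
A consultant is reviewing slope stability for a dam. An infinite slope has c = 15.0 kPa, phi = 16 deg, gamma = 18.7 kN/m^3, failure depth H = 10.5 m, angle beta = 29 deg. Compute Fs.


Using Fs = c / (gamma*H*sin(beta)*cos(beta)) + tan(phi)/tan(beta)
Cohesion contribution = 15.0 / (18.7*10.5*sin(29)*cos(29))
Cohesion contribution = 0.180165
Friction contribution = tan(16)/tan(29) = 0.517302
Fs = 0.180165 + 0.517302
Fs = 0.697


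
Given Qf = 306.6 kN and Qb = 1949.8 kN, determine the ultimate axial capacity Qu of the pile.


Using Qu = Qf + Qb
Qu = 306.6 + 1949.8
Qu = 2256.4 kN


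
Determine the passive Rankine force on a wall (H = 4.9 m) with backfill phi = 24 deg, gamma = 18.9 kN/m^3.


Result: 538.01 kN/m

Derivation:
Compute passive earth pressure coefficient:
Kp = tan^2(45 + phi/2) = tan^2(57.0) = 2.371184
Compute passive force:
Pp = 0.5 * Kp * gamma * H^2
Pp = 0.5 * 2.371184 * 18.9 * 4.9^2
Pp = 538.01 kN/m


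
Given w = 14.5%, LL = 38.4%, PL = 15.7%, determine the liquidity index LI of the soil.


First compute the plasticity index:
PI = LL - PL = 38.4 - 15.7 = 22.7
Then compute the liquidity index:
LI = (w - PL) / PI
LI = (14.5 - 15.7) / 22.7
LI = -0.053


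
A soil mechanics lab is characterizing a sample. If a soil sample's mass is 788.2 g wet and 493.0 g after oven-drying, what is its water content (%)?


Result: 59.88 %

Derivation:
Using w = (m_wet - m_dry) / m_dry * 100
m_wet - m_dry = 788.2 - 493.0 = 295.2 g
w = 295.2 / 493.0 * 100
w = 59.88 %


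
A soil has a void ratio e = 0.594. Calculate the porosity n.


Using the relation n = e / (1 + e)
n = 0.594 / (1 + 0.594)
n = 0.594 / 1.594
n = 0.3726


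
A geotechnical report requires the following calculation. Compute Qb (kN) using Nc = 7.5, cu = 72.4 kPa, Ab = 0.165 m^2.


Using Qb = Nc * cu * Ab
Qb = 7.5 * 72.4 * 0.165
Qb = 89.59 kN


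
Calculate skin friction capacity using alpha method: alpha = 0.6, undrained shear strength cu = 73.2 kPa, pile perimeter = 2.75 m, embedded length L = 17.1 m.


Result: 2065.34 kN

Derivation:
Using Qs = alpha * cu * perimeter * L
Qs = 0.6 * 73.2 * 2.75 * 17.1
Qs = 2065.34 kN


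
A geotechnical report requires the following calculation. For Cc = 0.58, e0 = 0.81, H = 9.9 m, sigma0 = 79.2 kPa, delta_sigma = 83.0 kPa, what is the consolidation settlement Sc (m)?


Using Sc = Cc * H / (1 + e0) * log10((sigma0 + delta_sigma) / sigma0)
Stress ratio = (79.2 + 83.0) / 79.2 = 2.04798
log10(2.04798) = 0.311326
Cc * H / (1 + e0) = 0.58 * 9.9 / (1 + 0.81) = 3.17238
Sc = 3.17238 * 0.311326
Sc = 0.9876 m


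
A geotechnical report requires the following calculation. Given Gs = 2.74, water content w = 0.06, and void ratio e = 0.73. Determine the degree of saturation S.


Result: 0.2252

Derivation:
Using S = Gs * w / e
S = 2.74 * 0.06 / 0.73
S = 0.2252


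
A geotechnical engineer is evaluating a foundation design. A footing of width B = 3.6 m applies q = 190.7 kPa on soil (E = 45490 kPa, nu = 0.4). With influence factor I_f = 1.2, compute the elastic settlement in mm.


Result: 15.212 mm

Derivation:
Using Se = q * B * (1 - nu^2) * I_f / E
1 - nu^2 = 1 - 0.4^2 = 0.84
Se = 190.7 * 3.6 * 0.84 * 1.2 / 45490
Se = 0.015212 m
Convert to mm: Se = 0.015212 * 1000 = 15.212 mm


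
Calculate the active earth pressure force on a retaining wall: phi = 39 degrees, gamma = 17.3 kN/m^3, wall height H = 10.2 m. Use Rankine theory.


Result: 204.74 kN/m

Derivation:
Compute active earth pressure coefficient:
Ka = tan^2(45 - phi/2) = tan^2(25.5) = 0.227506
Compute active force:
Pa = 0.5 * Ka * gamma * H^2
Pa = 0.5 * 0.227506 * 17.3 * 10.2^2
Pa = 204.74 kN/m


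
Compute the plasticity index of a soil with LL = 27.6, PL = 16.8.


Using PI = LL - PL
PI = 27.6 - 16.8
PI = 10.8


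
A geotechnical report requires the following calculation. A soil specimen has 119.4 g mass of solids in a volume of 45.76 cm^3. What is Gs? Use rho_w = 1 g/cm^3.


Using Gs = m_s / (V_s * rho_w)
Since rho_w = 1 g/cm^3:
Gs = 119.4 / 45.76
Gs = 2.609


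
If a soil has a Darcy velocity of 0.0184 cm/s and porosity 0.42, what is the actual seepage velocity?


Result: 0.04381 cm/s

Derivation:
Using v_s = v_d / n
v_s = 0.0184 / 0.42
v_s = 0.04381 cm/s


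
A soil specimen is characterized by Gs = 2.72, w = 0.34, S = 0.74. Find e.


Using the relation e = Gs * w / S
e = 2.72 * 0.34 / 0.74
e = 1.2497


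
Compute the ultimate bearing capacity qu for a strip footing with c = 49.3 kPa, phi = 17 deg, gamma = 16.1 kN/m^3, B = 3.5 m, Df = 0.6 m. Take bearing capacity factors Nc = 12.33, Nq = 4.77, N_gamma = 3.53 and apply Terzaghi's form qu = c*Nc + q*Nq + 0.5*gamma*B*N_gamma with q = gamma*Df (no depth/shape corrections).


Result: 753.4 kPa

Derivation:
Compute qu = c*Nc + gamma*Df*Nq + 0.5*gamma*B*N_gamma
Term 1: 49.3 * 12.33 = 607.869
Term 2: 16.1 * 0.6 * 4.77 = 46.0782
Term 3: 0.5 * 16.1 * 3.5 * 3.53 = 99.45775
qu = 607.869 + 46.0782 + 99.45775
qu = 753.4 kPa


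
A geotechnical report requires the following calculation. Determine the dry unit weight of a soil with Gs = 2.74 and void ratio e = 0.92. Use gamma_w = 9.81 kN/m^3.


Using gamma_d = Gs * gamma_w / (1 + e)
gamma_d = 2.74 * 9.81 / (1 + 0.92)
gamma_d = 2.74 * 9.81 / 1.92
gamma_d = 14.0 kN/m^3


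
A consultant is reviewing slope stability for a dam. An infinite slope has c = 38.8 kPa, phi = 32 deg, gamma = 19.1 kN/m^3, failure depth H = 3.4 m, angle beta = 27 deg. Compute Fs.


Using Fs = c / (gamma*H*sin(beta)*cos(beta)) + tan(phi)/tan(beta)
Cohesion contribution = 38.8 / (19.1*3.4*sin(27)*cos(27))
Cohesion contribution = 1.47704
Friction contribution = tan(32)/tan(27) = 1.22638
Fs = 1.47704 + 1.22638
Fs = 2.703


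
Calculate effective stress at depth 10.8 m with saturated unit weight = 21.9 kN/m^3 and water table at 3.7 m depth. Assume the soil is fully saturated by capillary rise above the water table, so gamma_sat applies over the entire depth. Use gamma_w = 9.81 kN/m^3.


Total stress = gamma_sat * depth
sigma = 21.9 * 10.8 = 236.52 kPa
Pore water pressure u = gamma_w * (depth - d_wt)
u = 9.81 * (10.8 - 3.7) = 69.651 kPa
Effective stress = sigma - u
sigma' = 236.52 - 69.651 = 166.87 kPa


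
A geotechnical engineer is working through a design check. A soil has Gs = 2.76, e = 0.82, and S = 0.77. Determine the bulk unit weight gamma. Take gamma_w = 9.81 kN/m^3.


Result: 18.28 kN/m^3

Derivation:
Using gamma = gamma_w * (Gs + S*e) / (1 + e)
Numerator: Gs + S*e = 2.76 + 0.77*0.82 = 3.3914
Denominator: 1 + e = 1 + 0.82 = 1.82
gamma = 9.81 * 3.3914 / 1.82
gamma = 18.28 kN/m^3


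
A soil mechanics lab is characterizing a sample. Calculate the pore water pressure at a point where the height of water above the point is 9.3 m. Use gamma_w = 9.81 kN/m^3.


Result: 91.23 kPa

Derivation:
Using u = gamma_w * h_w
u = 9.81 * 9.3
u = 91.23 kPa


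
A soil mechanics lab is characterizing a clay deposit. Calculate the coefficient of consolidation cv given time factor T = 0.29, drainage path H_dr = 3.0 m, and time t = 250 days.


Result: 0.01044 m^2/day

Derivation:
Using cv = T * H_dr^2 / t
H_dr^2 = 3.0^2 = 9.0
cv = 0.29 * 9.0 / 250
cv = 0.01044 m^2/day


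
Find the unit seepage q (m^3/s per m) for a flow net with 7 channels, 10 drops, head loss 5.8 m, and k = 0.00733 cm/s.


Convert k to m/s for unit consistency with H:
k = 0.00733 cm/s = 0.00733 / 100 m/s = 7.33e-05 m/s
Using q = k * H * Nf / Nd
Nf / Nd = 7 / 10 = 0.7
q = 7.33e-05 * 5.8 * 0.7
q = 0.0002976 m^3/s per m


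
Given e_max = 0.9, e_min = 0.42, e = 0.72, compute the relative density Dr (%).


Using Dr = (e_max - e) / (e_max - e_min) * 100
e_max - e = 0.9 - 0.72 = 0.18
e_max - e_min = 0.9 - 0.42 = 0.48
Dr = 0.18 / 0.48 * 100
Dr = 37.5 %


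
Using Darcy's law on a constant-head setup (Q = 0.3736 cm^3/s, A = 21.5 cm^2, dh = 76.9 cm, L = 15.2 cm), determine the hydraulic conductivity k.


Compute hydraulic gradient:
i = dh / L = 76.9 / 15.2 = 5.05921
Then apply Darcy's law:
k = Q / (A * i)
k = 0.3736 / (21.5 * 5.05921)
k = 0.3736 / 108.773
k = 0.003435 cm/s


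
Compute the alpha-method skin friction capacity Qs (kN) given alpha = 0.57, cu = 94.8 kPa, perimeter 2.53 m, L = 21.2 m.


Result: 2898.27 kN

Derivation:
Using Qs = alpha * cu * perimeter * L
Qs = 0.57 * 94.8 * 2.53 * 21.2
Qs = 2898.27 kN


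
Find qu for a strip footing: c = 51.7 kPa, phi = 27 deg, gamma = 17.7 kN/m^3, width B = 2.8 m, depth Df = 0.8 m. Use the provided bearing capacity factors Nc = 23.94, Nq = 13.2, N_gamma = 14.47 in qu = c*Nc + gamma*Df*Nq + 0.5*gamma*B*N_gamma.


Result: 1783.18 kPa

Derivation:
Compute qu = c*Nc + gamma*Df*Nq + 0.5*gamma*B*N_gamma
Term 1: 51.7 * 23.94 = 1237.698
Term 2: 17.7 * 0.8 * 13.2 = 186.912
Term 3: 0.5 * 17.7 * 2.8 * 14.47 = 358.5666
qu = 1237.698 + 186.912 + 358.5666
qu = 1783.18 kPa


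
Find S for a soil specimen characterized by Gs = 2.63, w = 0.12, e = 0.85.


Result: 0.3713

Derivation:
Using S = Gs * w / e
S = 2.63 * 0.12 / 0.85
S = 0.3713


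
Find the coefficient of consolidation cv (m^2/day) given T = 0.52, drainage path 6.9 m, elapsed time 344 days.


Using cv = T * H_dr^2 / t
H_dr^2 = 6.9^2 = 47.61
cv = 0.52 * 47.61 / 344
cv = 0.07197 m^2/day


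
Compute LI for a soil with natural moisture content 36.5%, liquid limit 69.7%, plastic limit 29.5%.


First compute the plasticity index:
PI = LL - PL = 69.7 - 29.5 = 40.2
Then compute the liquidity index:
LI = (w - PL) / PI
LI = (36.5 - 29.5) / 40.2
LI = 0.174


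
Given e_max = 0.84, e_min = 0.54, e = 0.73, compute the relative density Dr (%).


Using Dr = (e_max - e) / (e_max - e_min) * 100
e_max - e = 0.84 - 0.73 = 0.11
e_max - e_min = 0.84 - 0.54 = 0.3
Dr = 0.11 / 0.3 * 100
Dr = 36.67 %


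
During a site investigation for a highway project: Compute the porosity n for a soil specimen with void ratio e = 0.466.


Using the relation n = e / (1 + e)
n = 0.466 / (1 + 0.466)
n = 0.466 / 1.466
n = 0.3179


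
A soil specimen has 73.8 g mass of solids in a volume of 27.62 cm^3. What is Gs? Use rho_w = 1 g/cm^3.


Using Gs = m_s / (V_s * rho_w)
Since rho_w = 1 g/cm^3:
Gs = 73.8 / 27.62
Gs = 2.672


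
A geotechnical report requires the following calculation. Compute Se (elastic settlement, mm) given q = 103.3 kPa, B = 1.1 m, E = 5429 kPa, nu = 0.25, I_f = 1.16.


Using Se = q * B * (1 - nu^2) * I_f / E
1 - nu^2 = 1 - 0.25^2 = 0.9375
Se = 103.3 * 1.1 * 0.9375 * 1.16 / 5429
Se = 0.022762 m
Convert to mm: Se = 0.022762 * 1000 = 22.762 mm


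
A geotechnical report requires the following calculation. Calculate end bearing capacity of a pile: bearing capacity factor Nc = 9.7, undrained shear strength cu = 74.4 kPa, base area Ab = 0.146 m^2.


Using Qb = Nc * cu * Ab
Qb = 9.7 * 74.4 * 0.146
Qb = 105.37 kN


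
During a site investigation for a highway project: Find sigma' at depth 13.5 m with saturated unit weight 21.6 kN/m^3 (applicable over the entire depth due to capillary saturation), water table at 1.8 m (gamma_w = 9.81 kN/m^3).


Total stress = gamma_sat * depth
sigma = 21.6 * 13.5 = 291.6 kPa
Pore water pressure u = gamma_w * (depth - d_wt)
u = 9.81 * (13.5 - 1.8) = 114.777 kPa
Effective stress = sigma - u
sigma' = 291.6 - 114.777 = 176.82 kPa


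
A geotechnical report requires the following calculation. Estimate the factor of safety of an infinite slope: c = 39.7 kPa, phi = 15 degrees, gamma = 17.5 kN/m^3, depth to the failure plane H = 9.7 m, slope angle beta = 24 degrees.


Result: 1.231

Derivation:
Using Fs = c / (gamma*H*sin(beta)*cos(beta)) + tan(phi)/tan(beta)
Cohesion contribution = 39.7 / (17.5*9.7*sin(24)*cos(24))
Cohesion contribution = 0.629415
Friction contribution = tan(15)/tan(24) = 0.601824
Fs = 0.629415 + 0.601824
Fs = 1.231


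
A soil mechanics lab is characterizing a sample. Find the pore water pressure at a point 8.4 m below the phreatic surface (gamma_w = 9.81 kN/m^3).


Result: 82.4 kPa

Derivation:
Using u = gamma_w * h_w
u = 9.81 * 8.4
u = 82.4 kPa


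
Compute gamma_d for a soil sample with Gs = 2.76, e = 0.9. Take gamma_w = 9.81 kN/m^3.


Result: 14.25 kN/m^3

Derivation:
Using gamma_d = Gs * gamma_w / (1 + e)
gamma_d = 2.76 * 9.81 / (1 + 0.9)
gamma_d = 2.76 * 9.81 / 1.9
gamma_d = 14.25 kN/m^3


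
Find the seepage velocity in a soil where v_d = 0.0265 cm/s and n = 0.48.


Result: 0.05521 cm/s

Derivation:
Using v_s = v_d / n
v_s = 0.0265 / 0.48
v_s = 0.05521 cm/s


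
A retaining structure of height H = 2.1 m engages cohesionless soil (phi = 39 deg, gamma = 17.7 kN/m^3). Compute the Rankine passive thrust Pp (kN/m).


Result: 171.55 kN/m

Derivation:
Compute passive earth pressure coefficient:
Kp = tan^2(45 + phi/2) = tan^2(64.5) = 4.395495
Compute passive force:
Pp = 0.5 * Kp * gamma * H^2
Pp = 0.5 * 4.395495 * 17.7 * 2.1^2
Pp = 171.55 kN/m


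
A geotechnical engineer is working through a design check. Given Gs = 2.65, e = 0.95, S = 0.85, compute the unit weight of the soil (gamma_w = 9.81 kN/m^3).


Using gamma = gamma_w * (Gs + S*e) / (1 + e)
Numerator: Gs + S*e = 2.65 + 0.85*0.95 = 3.4575
Denominator: 1 + e = 1 + 0.95 = 1.95
gamma = 9.81 * 3.4575 / 1.95
gamma = 17.394 kN/m^3


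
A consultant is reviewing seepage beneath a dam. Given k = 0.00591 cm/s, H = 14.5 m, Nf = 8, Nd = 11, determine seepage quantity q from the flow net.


Convert k to m/s for unit consistency with H:
k = 0.00591 cm/s = 0.00591 / 100 m/s = 5.91e-05 m/s
Using q = k * H * Nf / Nd
Nf / Nd = 8 / 11 = 0.7273
q = 5.91e-05 * 14.5 * 0.7273
q = 0.0006232 m^3/s per m


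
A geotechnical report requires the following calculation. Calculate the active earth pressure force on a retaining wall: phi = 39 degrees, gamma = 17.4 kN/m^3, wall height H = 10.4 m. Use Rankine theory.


Compute active earth pressure coefficient:
Ka = tan^2(45 - phi/2) = tan^2(25.5) = 0.227506
Compute active force:
Pa = 0.5 * Ka * gamma * H^2
Pa = 0.5 * 0.227506 * 17.4 * 10.4^2
Pa = 214.08 kN/m


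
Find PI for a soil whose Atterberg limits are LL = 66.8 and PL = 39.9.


Using PI = LL - PL
PI = 66.8 - 39.9
PI = 26.9


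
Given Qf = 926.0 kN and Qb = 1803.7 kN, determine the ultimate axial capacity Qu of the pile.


Result: 2729.7 kN

Derivation:
Using Qu = Qf + Qb
Qu = 926.0 + 1803.7
Qu = 2729.7 kN


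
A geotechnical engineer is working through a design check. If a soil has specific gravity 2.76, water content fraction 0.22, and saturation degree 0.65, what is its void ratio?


Using the relation e = Gs * w / S
e = 2.76 * 0.22 / 0.65
e = 0.9342


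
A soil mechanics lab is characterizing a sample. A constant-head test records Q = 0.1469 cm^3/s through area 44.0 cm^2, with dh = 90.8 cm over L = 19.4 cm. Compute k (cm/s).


Compute hydraulic gradient:
i = dh / L = 90.8 / 19.4 = 4.68041
Then apply Darcy's law:
k = Q / (A * i)
k = 0.1469 / (44.0 * 4.68041)
k = 0.1469 / 205.938
k = 0.000713 cm/s


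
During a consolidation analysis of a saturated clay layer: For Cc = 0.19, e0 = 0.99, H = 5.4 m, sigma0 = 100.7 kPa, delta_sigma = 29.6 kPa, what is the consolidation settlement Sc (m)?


Using Sc = Cc * H / (1 + e0) * log10((sigma0 + delta_sigma) / sigma0)
Stress ratio = (100.7 + 29.6) / 100.7 = 1.29394
log10(1.29394) = 0.111915
Cc * H / (1 + e0) = 0.19 * 5.4 / (1 + 0.99) = 0.515578
Sc = 0.515578 * 0.111915
Sc = 0.0577 m


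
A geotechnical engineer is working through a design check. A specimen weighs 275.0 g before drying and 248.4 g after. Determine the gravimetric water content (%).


Result: 10.71 %

Derivation:
Using w = (m_wet - m_dry) / m_dry * 100
m_wet - m_dry = 275.0 - 248.4 = 26.6 g
w = 26.6 / 248.4 * 100
w = 10.71 %


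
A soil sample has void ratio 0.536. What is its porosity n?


Using the relation n = e / (1 + e)
n = 0.536 / (1 + 0.536)
n = 0.536 / 1.536
n = 0.349


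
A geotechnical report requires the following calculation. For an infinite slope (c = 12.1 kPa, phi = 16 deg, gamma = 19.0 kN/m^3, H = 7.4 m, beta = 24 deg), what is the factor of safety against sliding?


Using Fs = c / (gamma*H*sin(beta)*cos(beta)) + tan(phi)/tan(beta)
Cohesion contribution = 12.1 / (19.0*7.4*sin(24)*cos(24))
Cohesion contribution = 0.23161
Friction contribution = tan(16)/tan(24) = 0.644041
Fs = 0.23161 + 0.644041
Fs = 0.876


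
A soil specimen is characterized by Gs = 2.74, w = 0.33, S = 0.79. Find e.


Using the relation e = Gs * w / S
e = 2.74 * 0.33 / 0.79
e = 1.1446


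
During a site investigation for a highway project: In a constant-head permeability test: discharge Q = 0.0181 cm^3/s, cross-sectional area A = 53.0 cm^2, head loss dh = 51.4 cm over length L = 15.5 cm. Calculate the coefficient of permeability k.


Compute hydraulic gradient:
i = dh / L = 51.4 / 15.5 = 3.31613
Then apply Darcy's law:
k = Q / (A * i)
k = 0.0181 / (53.0 * 3.31613)
k = 0.0181 / 175.755
k = 0.000103 cm/s


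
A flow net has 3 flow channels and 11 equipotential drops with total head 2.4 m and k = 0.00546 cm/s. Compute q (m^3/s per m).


Convert k to m/s for unit consistency with H:
k = 0.00546 cm/s = 0.00546 / 100 m/s = 5.46e-05 m/s
Using q = k * H * Nf / Nd
Nf / Nd = 3 / 11 = 0.2727
q = 5.46e-05 * 2.4 * 0.2727
q = 3.574e-05 m^3/s per m


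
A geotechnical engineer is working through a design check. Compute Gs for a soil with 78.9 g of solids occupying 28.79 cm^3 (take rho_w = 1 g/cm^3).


Using Gs = m_s / (V_s * rho_w)
Since rho_w = 1 g/cm^3:
Gs = 78.9 / 28.79
Gs = 2.741


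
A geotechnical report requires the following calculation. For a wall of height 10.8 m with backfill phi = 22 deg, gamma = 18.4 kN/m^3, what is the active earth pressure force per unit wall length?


Result: 488.21 kN/m

Derivation:
Compute active earth pressure coefficient:
Ka = tan^2(45 - phi/2) = tan^2(34.0) = 0.454962
Compute active force:
Pa = 0.5 * Ka * gamma * H^2
Pa = 0.5 * 0.454962 * 18.4 * 10.8^2
Pa = 488.21 kN/m


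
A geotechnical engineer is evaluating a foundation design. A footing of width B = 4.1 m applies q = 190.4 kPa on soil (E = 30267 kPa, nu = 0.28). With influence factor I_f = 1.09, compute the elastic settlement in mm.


Using Se = q * B * (1 - nu^2) * I_f / E
1 - nu^2 = 1 - 0.28^2 = 0.9216
Se = 190.4 * 4.1 * 0.9216 * 1.09 / 30267
Se = 0.025909 m
Convert to mm: Se = 0.025909 * 1000 = 25.909 mm


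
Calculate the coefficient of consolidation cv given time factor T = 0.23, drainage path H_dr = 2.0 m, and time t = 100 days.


Using cv = T * H_dr^2 / t
H_dr^2 = 2.0^2 = 4.0
cv = 0.23 * 4.0 / 100
cv = 0.0092 m^2/day


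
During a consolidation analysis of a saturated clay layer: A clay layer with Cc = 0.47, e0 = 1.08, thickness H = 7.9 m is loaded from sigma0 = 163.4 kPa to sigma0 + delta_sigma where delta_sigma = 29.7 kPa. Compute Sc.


Using Sc = Cc * H / (1 + e0) * log10((sigma0 + delta_sigma) / sigma0)
Stress ratio = (163.4 + 29.7) / 163.4 = 1.18176
log10(1.18176) = 0.0725302
Cc * H / (1 + e0) = 0.47 * 7.9 / (1 + 1.08) = 1.7851
Sc = 1.7851 * 0.0725302
Sc = 0.1295 m


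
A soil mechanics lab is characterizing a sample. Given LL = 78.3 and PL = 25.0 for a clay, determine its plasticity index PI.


Result: 53.3

Derivation:
Using PI = LL - PL
PI = 78.3 - 25.0
PI = 53.3


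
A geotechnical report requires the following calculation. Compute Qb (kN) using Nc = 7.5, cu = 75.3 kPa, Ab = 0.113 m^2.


Using Qb = Nc * cu * Ab
Qb = 7.5 * 75.3 * 0.113
Qb = 63.82 kN


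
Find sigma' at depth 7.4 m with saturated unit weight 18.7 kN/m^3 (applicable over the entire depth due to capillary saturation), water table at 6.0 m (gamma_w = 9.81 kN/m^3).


Result: 124.65 kPa

Derivation:
Total stress = gamma_sat * depth
sigma = 18.7 * 7.4 = 138.38 kPa
Pore water pressure u = gamma_w * (depth - d_wt)
u = 9.81 * (7.4 - 6.0) = 13.734 kPa
Effective stress = sigma - u
sigma' = 138.38 - 13.734 = 124.65 kPa


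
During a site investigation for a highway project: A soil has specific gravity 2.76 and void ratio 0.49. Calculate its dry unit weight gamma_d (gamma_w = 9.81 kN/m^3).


Result: 18.172 kN/m^3

Derivation:
Using gamma_d = Gs * gamma_w / (1 + e)
gamma_d = 2.76 * 9.81 / (1 + 0.49)
gamma_d = 2.76 * 9.81 / 1.49
gamma_d = 18.172 kN/m^3


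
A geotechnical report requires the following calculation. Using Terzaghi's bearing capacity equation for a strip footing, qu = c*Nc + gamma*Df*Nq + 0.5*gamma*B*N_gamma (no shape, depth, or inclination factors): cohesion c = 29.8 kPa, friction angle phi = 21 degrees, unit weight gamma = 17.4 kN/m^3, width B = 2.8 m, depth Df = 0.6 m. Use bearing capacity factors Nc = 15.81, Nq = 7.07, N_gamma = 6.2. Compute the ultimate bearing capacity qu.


Compute qu = c*Nc + gamma*Df*Nq + 0.5*gamma*B*N_gamma
Term 1: 29.8 * 15.81 = 471.138
Term 2: 17.4 * 0.6 * 7.07 = 73.8108
Term 3: 0.5 * 17.4 * 2.8 * 6.2 = 151.032
qu = 471.138 + 73.8108 + 151.032
qu = 695.98 kPa


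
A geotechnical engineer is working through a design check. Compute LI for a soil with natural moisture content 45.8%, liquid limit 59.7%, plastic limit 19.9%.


Result: 0.651

Derivation:
First compute the plasticity index:
PI = LL - PL = 59.7 - 19.9 = 39.8
Then compute the liquidity index:
LI = (w - PL) / PI
LI = (45.8 - 19.9) / 39.8
LI = 0.651


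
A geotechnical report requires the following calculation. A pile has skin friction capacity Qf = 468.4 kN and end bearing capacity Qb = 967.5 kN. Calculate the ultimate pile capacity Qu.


Using Qu = Qf + Qb
Qu = 468.4 + 967.5
Qu = 1435.9 kN


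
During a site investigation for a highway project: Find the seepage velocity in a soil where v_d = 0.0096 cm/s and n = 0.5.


Using v_s = v_d / n
v_s = 0.0096 / 0.5
v_s = 0.0192 cm/s


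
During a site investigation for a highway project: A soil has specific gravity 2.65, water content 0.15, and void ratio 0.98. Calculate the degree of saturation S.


Result: 0.4056

Derivation:
Using S = Gs * w / e
S = 2.65 * 0.15 / 0.98
S = 0.4056


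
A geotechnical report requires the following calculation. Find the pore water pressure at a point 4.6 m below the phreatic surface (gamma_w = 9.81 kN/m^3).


Result: 45.13 kPa

Derivation:
Using u = gamma_w * h_w
u = 9.81 * 4.6
u = 45.13 kPa


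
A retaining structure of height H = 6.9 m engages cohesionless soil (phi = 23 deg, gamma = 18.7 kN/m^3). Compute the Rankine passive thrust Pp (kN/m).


Compute passive earth pressure coefficient:
Kp = tan^2(45 + phi/2) = tan^2(56.5) = 2.282623
Compute passive force:
Pp = 0.5 * Kp * gamma * H^2
Pp = 0.5 * 2.282623 * 18.7 * 6.9^2
Pp = 1016.12 kN/m


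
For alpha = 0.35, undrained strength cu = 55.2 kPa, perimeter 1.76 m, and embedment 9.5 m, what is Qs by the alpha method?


Using Qs = alpha * cu * perimeter * L
Qs = 0.35 * 55.2 * 1.76 * 9.5
Qs = 323.03 kN


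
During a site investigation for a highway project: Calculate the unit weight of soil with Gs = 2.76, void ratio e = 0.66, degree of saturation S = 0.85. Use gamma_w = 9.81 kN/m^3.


Using gamma = gamma_w * (Gs + S*e) / (1 + e)
Numerator: Gs + S*e = 2.76 + 0.85*0.66 = 3.321
Denominator: 1 + e = 1 + 0.66 = 1.66
gamma = 9.81 * 3.321 / 1.66
gamma = 19.626 kN/m^3


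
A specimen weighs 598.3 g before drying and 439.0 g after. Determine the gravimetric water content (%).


Using w = (m_wet - m_dry) / m_dry * 100
m_wet - m_dry = 598.3 - 439.0 = 159.3 g
w = 159.3 / 439.0 * 100
w = 36.29 %


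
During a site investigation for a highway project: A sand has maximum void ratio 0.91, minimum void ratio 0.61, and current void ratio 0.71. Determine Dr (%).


Using Dr = (e_max - e) / (e_max - e_min) * 100
e_max - e = 0.91 - 0.71 = 0.2
e_max - e_min = 0.91 - 0.61 = 0.3
Dr = 0.2 / 0.3 * 100
Dr = 66.67 %


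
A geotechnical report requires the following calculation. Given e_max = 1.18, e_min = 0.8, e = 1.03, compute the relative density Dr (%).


Using Dr = (e_max - e) / (e_max - e_min) * 100
e_max - e = 1.18 - 1.03 = 0.15
e_max - e_min = 1.18 - 0.8 = 0.38
Dr = 0.15 / 0.38 * 100
Dr = 39.47 %


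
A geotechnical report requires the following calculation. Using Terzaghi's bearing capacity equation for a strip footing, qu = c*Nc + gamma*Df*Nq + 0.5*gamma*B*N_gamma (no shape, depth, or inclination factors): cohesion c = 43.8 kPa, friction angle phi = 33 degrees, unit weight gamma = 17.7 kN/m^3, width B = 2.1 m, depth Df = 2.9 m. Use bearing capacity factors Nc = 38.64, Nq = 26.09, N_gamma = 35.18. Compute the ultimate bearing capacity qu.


Compute qu = c*Nc + gamma*Df*Nq + 0.5*gamma*B*N_gamma
Term 1: 43.8 * 38.64 = 1692.432
Term 2: 17.7 * 2.9 * 26.09 = 1339.1997
Term 3: 0.5 * 17.7 * 2.1 * 35.18 = 653.8203
qu = 1692.432 + 1339.1997 + 653.8203
qu = 3685.45 kPa


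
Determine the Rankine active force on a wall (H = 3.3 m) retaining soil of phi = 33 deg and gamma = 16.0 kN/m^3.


Compute active earth pressure coefficient:
Ka = tan^2(45 - phi/2) = tan^2(28.5) = 0.294801
Compute active force:
Pa = 0.5 * Ka * gamma * H^2
Pa = 0.5 * 0.294801 * 16.0 * 3.3^2
Pa = 25.68 kN/m


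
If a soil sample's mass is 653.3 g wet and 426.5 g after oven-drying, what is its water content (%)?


Using w = (m_wet - m_dry) / m_dry * 100
m_wet - m_dry = 653.3 - 426.5 = 226.8 g
w = 226.8 / 426.5 * 100
w = 53.18 %


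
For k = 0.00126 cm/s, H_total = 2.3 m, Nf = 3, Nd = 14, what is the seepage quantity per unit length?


Convert k to m/s for unit consistency with H:
k = 0.00126 cm/s = 0.00126 / 100 m/s = 1.26e-05 m/s
Using q = k * H * Nf / Nd
Nf / Nd = 3 / 14 = 0.2143
q = 1.26e-05 * 2.3 * 0.2143
q = 6.21e-06 m^3/s per m


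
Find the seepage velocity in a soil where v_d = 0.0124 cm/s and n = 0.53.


Result: 0.0234 cm/s

Derivation:
Using v_s = v_d / n
v_s = 0.0124 / 0.53
v_s = 0.0234 cm/s


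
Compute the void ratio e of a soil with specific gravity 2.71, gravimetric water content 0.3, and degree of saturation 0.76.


Using the relation e = Gs * w / S
e = 2.71 * 0.3 / 0.76
e = 1.0697


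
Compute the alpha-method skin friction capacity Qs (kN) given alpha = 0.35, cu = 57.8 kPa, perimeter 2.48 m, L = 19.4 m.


Using Qs = alpha * cu * perimeter * L
Qs = 0.35 * 57.8 * 2.48 * 19.4
Qs = 973.31 kN


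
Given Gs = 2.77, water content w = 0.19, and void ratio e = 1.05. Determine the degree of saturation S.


Result: 0.5012

Derivation:
Using S = Gs * w / e
S = 2.77 * 0.19 / 1.05
S = 0.5012


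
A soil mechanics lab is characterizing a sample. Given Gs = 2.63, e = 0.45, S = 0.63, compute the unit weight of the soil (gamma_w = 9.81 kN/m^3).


Result: 19.711 kN/m^3

Derivation:
Using gamma = gamma_w * (Gs + S*e) / (1 + e)
Numerator: Gs + S*e = 2.63 + 0.63*0.45 = 2.9135
Denominator: 1 + e = 1 + 0.45 = 1.45
gamma = 9.81 * 2.9135 / 1.45
gamma = 19.711 kN/m^3


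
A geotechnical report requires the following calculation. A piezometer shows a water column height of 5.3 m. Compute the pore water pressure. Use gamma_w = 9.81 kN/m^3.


Using u = gamma_w * h_w
u = 9.81 * 5.3
u = 51.99 kPa


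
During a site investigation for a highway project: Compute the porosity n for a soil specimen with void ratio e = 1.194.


Result: 0.5442

Derivation:
Using the relation n = e / (1 + e)
n = 1.194 / (1 + 1.194)
n = 1.194 / 2.194
n = 0.5442


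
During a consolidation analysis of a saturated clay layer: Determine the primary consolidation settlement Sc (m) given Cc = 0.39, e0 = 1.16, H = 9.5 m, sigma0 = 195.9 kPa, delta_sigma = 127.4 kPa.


Using Sc = Cc * H / (1 + e0) * log10((sigma0 + delta_sigma) / sigma0)
Stress ratio = (195.9 + 127.4) / 195.9 = 1.65033
log10(1.65033) = 0.217571
Cc * H / (1 + e0) = 0.39 * 9.5 / (1 + 1.16) = 1.71528
Sc = 1.71528 * 0.217571
Sc = 0.3732 m


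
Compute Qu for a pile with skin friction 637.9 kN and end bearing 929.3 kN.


Using Qu = Qf + Qb
Qu = 637.9 + 929.3
Qu = 1567.2 kN


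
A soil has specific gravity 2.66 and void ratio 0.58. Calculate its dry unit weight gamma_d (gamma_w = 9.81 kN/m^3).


Using gamma_d = Gs * gamma_w / (1 + e)
gamma_d = 2.66 * 9.81 / (1 + 0.58)
gamma_d = 2.66 * 9.81 / 1.58
gamma_d = 16.516 kN/m^3


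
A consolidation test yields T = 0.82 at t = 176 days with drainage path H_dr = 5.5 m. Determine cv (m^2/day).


Using cv = T * H_dr^2 / t
H_dr^2 = 5.5^2 = 30.25
cv = 0.82 * 30.25 / 176
cv = 0.14094 m^2/day


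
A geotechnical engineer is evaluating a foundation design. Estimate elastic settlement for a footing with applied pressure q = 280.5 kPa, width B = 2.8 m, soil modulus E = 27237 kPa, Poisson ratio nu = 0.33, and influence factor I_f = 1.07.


Result: 27.494 mm

Derivation:
Using Se = q * B * (1 - nu^2) * I_f / E
1 - nu^2 = 1 - 0.33^2 = 0.8911
Se = 280.5 * 2.8 * 0.8911 * 1.07 / 27237
Se = 0.027494 m
Convert to mm: Se = 0.027494 * 1000 = 27.494 mm


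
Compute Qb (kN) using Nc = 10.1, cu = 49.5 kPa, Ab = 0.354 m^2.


Result: 176.98 kN

Derivation:
Using Qb = Nc * cu * Ab
Qb = 10.1 * 49.5 * 0.354
Qb = 176.98 kN
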